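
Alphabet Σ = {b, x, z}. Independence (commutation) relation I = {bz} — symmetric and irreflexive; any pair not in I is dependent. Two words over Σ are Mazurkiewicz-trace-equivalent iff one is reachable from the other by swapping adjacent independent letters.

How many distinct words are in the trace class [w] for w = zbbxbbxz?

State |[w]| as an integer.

piece 0:z — minimal
piece 1:b — minimal
piece 2:b rests on {1:b}
piece 3:x rests on {0:z, 2:b}
piece 4:b rests on {3:x}
piece 5:b rests on {4:b}
piece 6:x rests on {5:b}
piece 7:z rests on {6:x}
minimal pieces: {0:z, 1:b}
ways to finish when only these pieces remain (= sum over removing one remaining piece with nothing left below it):
  1 left: {7}→1
  2 left: {6,7}→1
  3 left: {5,6,7}→1
  4 left: {4,5,6,7}→1
  5 left: {3,4,5,6,7}→1
  6 left: {0,3,4,5,6,7}→1  {2,3,4,5,6,7}→1
  placing 0:z first → 1 extensions
  placing 1:b first → 2 extensions
total linear extensions = 3

3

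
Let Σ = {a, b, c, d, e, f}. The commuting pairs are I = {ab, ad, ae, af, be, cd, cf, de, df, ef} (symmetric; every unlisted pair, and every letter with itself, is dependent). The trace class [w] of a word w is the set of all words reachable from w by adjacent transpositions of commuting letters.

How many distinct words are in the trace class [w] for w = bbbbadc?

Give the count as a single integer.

11

drop 0:b onto floor
drop 1:b onto {0:b}
drop 2:b onto {1:b}
drop 3:b onto {2:b}
drop 4:a onto floor
drop 5:d onto {3:b}
drop 6:c onto {3:b, 4:a}
ground layer = {0:b, 4:a}
drop-orders for the pieces not yet dropped (sum over which currently-grounded one goes next):
  1 to go: {5} 1  {6} 1
  2 to go: {4,6} 1  {5,6} 2
  3 to go: {3,5,6} 2  {4,5,6} 3
  4 to go: {2,3,5,6} 2  {3,4,5,6} 5
  5 to go: {1,2,3,5,6} 2  {2,3,4,5,6} 7
  if 0:b drops first: 9 orders
  if 4:a drops first: 2 orders
heap linearizations: 11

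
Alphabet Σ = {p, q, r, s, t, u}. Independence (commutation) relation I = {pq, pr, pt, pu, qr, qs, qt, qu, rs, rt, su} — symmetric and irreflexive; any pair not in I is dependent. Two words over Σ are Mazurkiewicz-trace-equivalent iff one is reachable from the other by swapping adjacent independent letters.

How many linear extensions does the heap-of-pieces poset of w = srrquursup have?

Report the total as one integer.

840

drop 0:s onto floor
drop 1:r onto floor
drop 2:r onto {1:r}
drop 3:q onto floor
drop 4:u onto {2:r}
drop 5:u onto {4:u}
drop 6:r onto {5:u}
drop 7:s onto {0:s}
drop 8:u onto {6:r}
drop 9:p onto {7:s}
ground layer = {0:s, 1:r, 3:q}
drop-orders for the pieces not yet dropped (sum over which currently-grounded one goes next):
  1 to go: {3} 1  {8} 1  {9} 1
  2 to go: {3,8} 2  {3,9} 2  {6,8} 1  {7,9} 1  {8,9} 2
  3 to go: {0,7,9} 1  {3,6,8} 3  {3,7,9} 3  {3,8,9} 6  {5,6,8} 1  {6,8,9} 3  {7,8,9} 3
  4 to go: {0,3,7,9} 4  {0,7,8,9} 4  {3,5,6,8} 4  {3,6,8,9} 12  {3,7,8,9} 12  {4,5,6,8} 1  {5,6,8,9} 4  {6,7,8,9} 6
  5 to go: {0,3,7,8,9} 20  {0,6,7,8,9} 10  {2,4,5,6,8} 1  {3,4,5,6,8} 5  {3,5,6,8,9} 20  {3,6,7,8,9} 30  {4,5,6,8,9} 5  {5,6,7,8,9} 10
  6 to go: {0,3,6,7,8,9} 60  {0,5,6,7,8,9} 20  {1,2,4,5,6,8} 1  {2,3,4,5,6,8} 6  {2,4,5,6,8,9} 6  {3,4,5,6,8,9} 30  {3,5,6,7,8,9} 60  {4,5,6,7,8,9} 15
  7 to go: {0,3,5,6,7,8,9} 140  {0,4,5,6,7,8,9} 35  {1,2,3,4,5,6,8} 7  {1,2,4,5,6,8,9} 7  {2,3,4,5,6,8,9} 42  {2,4,5,6,7,8,9} 21  {3,4,5,6,7,8,9} 105
  8 to go: {0,2,4,5,6,7,8,9} 56  {0,3,4,5,6,7,8,9} 280  {1,2,3,4,5,6,8,9} 56  {1,2,4,5,6,7,8,9} 28  {2,3,4,5,6,7,8,9} 168
  if 0:s drops first: 252 orders
  if 1:r drops first: 504 orders
  if 3:q drops first: 84 orders
heap linearizations: 840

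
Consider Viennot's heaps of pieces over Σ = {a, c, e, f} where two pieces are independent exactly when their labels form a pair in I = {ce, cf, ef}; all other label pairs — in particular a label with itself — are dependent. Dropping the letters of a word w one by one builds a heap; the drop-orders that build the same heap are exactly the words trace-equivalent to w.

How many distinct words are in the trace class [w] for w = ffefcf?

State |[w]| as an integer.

30

drop 0:f onto floor
drop 1:f onto {0:f}
drop 2:e onto floor
drop 3:f onto {1:f}
drop 4:c onto floor
drop 5:f onto {3:f}
ground layer = {0:f, 2:e, 4:c}
drop-orders for the pieces not yet dropped (sum over which currently-grounded one goes next):
  1 to go: {2} 1  {4} 1  {5} 1
  2 to go: {2,4} 2  {2,5} 2  {3,5} 1  {4,5} 2
  3 to go: {1,3,5} 1  {2,3,5} 3  {2,4,5} 6  {3,4,5} 3
  4 to go: {0,1,3,5} 1  {1,2,3,5} 4  {1,3,4,5} 4  {2,3,4,5} 12
  if 0:f drops first: 20 orders
  if 2:e drops first: 5 orders
  if 4:c drops first: 5 orders
heap linearizations: 30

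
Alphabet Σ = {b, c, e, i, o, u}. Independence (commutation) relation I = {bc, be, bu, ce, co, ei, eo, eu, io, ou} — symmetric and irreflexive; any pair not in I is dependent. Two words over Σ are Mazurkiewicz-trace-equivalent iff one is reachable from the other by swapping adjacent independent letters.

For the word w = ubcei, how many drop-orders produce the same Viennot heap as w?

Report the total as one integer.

15

#0=u has no predecessor
#1=b has no predecessor
#2=c depends on [0:u]
#3=e has no predecessor
#4=i depends on [1:b, 2:c]
sources: [0:u, 1:b, 3:e]
N(rest) = Σ N(rest − s) over sources s of rest; N(one piece) = 1:
  size 1 → [3]=1  [4]=1
  size 2 → [1,4]=1  [2,4]=1  [3,4]=2
  size 3 → [0,2,4]=1  [1,2,4]=2  [1,3,4]=3  [2,3,4]=3
  first=0(u) contributes 8
  first=1(b) contributes 4
  first=3(e) contributes 3
|[w]| = 15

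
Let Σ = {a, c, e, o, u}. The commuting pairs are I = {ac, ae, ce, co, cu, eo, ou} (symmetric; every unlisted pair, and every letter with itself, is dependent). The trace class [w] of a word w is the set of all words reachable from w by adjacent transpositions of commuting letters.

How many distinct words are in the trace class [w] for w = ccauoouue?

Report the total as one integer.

piece 0:c — minimal
piece 1:c rests on {0:c}
piece 2:a — minimal
piece 3:u rests on {2:a}
piece 4:o rests on {2:a}
piece 5:o rests on {4:o}
piece 6:u rests on {3:u}
piece 7:u rests on {6:u}
piece 8:e rests on {7:u}
minimal pieces: {0:c, 2:a}
ways to finish when only these pieces remain (= sum over removing one remaining piece with nothing left below it):
  1 left: {1}→1  {5}→1  {8}→1
  2 left: {0,1}→1  {1,5}→2  {1,8}→2  {4,5}→1  {5,8}→2  {7,8}→1
  3 left: {0,1,5}→3  {0,1,8}→3  {1,4,5}→3  {1,5,8}→6  {1,7,8}→3  {4,5,8}→3  {5,7,8}→3  {6,7,8}→1
  4 left: {0,1,4,5}→6  {0,1,5,8}→12  {0,1,7,8}→6  {1,4,5,8}→12  {1,5,7,8}→12  {1,6,7,8}→4  {3,6,7,8}→1  {4,5,7,8}→6  {5,6,7,8}→4
  5 left: {0,1,4,5,8}→30  {0,1,5,7,8}→30  {0,1,6,7,8}→10  {1,3,6,7,8}→5  {1,4,5,7,8}→30  {1,5,6,7,8}→20  {3,5,6,7,8}→5  {4,5,6,7,8}→10
  6 left: {0,1,3,6,7,8}→15  {0,1,4,5,7,8}→90  {0,1,5,6,7,8}→60  {1,3,5,6,7,8}→30  {1,4,5,6,7,8}→60  {3,4,5,6,7,8}→15
  7 left: {0,1,3,5,6,7,8}→105  {0,1,4,5,6,7,8}→210  {1,3,4,5,6,7,8}→105  {2,3,4,5,6,7,8}→15
  placing 0:c first → 120 extensions
  placing 2:a first → 420 extensions
total linear extensions = 540

540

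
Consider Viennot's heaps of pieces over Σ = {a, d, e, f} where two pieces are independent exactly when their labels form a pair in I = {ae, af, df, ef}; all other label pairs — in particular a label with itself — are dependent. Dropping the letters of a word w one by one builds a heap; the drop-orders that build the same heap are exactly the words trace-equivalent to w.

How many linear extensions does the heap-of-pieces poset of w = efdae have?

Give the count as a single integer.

10

#0=e has no predecessor
#1=f has no predecessor
#2=d depends on [0:e]
#3=a depends on [2:d]
#4=e depends on [2:d]
sources: [0:e, 1:f]
N(rest) = Σ N(rest − s) over sources s of rest; N(one piece) = 1:
  size 1 → [1]=1  [3]=1  [4]=1
  size 2 → [1,3]=2  [1,4]=2  [3,4]=2
  size 3 → [1,3,4]=6  [2,3,4]=2
  first=0(e) contributes 8
  first=1(f) contributes 2
|[w]| = 10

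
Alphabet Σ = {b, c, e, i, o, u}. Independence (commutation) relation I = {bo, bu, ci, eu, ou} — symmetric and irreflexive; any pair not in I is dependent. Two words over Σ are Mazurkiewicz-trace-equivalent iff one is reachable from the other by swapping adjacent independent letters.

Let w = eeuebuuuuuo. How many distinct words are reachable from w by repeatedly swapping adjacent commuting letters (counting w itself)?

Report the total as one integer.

924

0(e) covers ∅
1(e) covers 0:e
2(u) covers ∅
3(e) covers 1:e
4(b) covers 3:e
5(u) covers 2:u
6(u) covers 5:u
7(u) covers 6:u
8(u) covers 7:u
9(u) covers 8:u
10(o) covers 3:e
floor of heap: 0:e, 2:u
completions by unplaced set U, small U first (add the entries for U minus each lowest piece of U):
  |U|=1: {4}:1  {9}:1  {10}:1
  |U|=2: {4,9}:2  {4,10}:2  {8,9}:1  {9,10}:2
  |U|=3: {3,4,10}:2  {4,8,9}:3  {4,9,10}:6  {7,8,9}:1  {8,9,10}:3
  |U|=4: {1,3,4,10}:2  {3,4,9,10}:8  {4,7,8,9}:4  {4,8,9,10}:12  {6,7,8,9}:1  {7,8,9,10}:4
  |U|=5: {0,1,3,4,10}:2  {1,3,4,9,10}:10  {3,4,8,9,10}:20  {4,6,7,8,9}:5  {4,7,8,9,10}:20  {5,6,7,8,9}:1  {6,7,8,9,10}:5
  |U|=6: {0,1,3,4,9,10}:12  {1,3,4,8,9,10}:30  {2,5,6,7,8,9}:1  {3,4,7,8,9,10}:40  {4,5,6,7,8,9}:6  {4,6,7,8,9,10}:30  {5,6,7,8,9,10}:6
  |U|=7: {0,1,3,4,8,9,10}:42  {1,3,4,7,8,9,10}:70  {2,4,5,6,7,8,9}:7  {2,5,6,7,8,9,10}:7  {3,4,6,7,8,9,10}:70  {4,5,6,7,8,9,10}:42
  |U|=8: {0,1,3,4,7,8,9,10}:112  {1,3,4,6,7,8,9,10}:140  {2,4,5,6,7,8,9,10}:56  {3,4,5,6,7,8,9,10}:112
  |U|=9: {0,1,3,4,6,7,8,9,10}:252  {1,3,4,5,6,7,8,9,10}:252  {2,3,4,5,6,7,8,9,10}:168
  start at 0(e): 420
  start at 2(u): 504
sum over floor = 924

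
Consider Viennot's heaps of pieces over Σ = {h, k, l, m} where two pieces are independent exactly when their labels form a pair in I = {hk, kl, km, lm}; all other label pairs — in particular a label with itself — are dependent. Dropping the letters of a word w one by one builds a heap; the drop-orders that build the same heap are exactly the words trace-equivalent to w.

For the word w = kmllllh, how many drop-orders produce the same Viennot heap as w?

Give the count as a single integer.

35

#0=k has no predecessor
#1=m has no predecessor
#2=l has no predecessor
#3=l depends on [2:l]
#4=l depends on [3:l]
#5=l depends on [4:l]
#6=h depends on [1:m, 5:l]
sources: [0:k, 1:m, 2:l]
N(rest) = Σ N(rest − s) over sources s of rest; N(one piece) = 1:
  size 1 → [0]=1  [6]=1
  size 2 → [0,6]=2  [1,6]=1  [5,6]=1
  size 3 → [0,1,6]=3  [0,5,6]=3  [1,5,6]=2  [4,5,6]=1
  size 4 → [0,1,5,6]=8  [0,4,5,6]=4  [1,4,5,6]=3  [3,4,5,6]=1
  size 5 → [0,1,4,5,6]=15  [0,3,4,5,6]=5  [1,3,4,5,6]=4  [2,3,4,5,6]=1
  first=0(k) contributes 5
  first=1(m) contributes 6
  first=2(l) contributes 24
|[w]| = 35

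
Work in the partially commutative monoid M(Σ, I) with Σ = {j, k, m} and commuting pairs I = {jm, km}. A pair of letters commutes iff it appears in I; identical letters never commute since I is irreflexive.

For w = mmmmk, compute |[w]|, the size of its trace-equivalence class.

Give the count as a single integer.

piece 0:m — minimal
piece 1:m rests on {0:m}
piece 2:m rests on {1:m}
piece 3:m rests on {2:m}
piece 4:k — minimal
minimal pieces: {0:m, 4:k}
ways to finish when only these pieces remain (= sum over removing one remaining piece with nothing left below it):
  1 left: {3}→1  {4}→1
  2 left: {2,3}→1  {3,4}→2
  3 left: {1,2,3}→1  {2,3,4}→3
  placing 0:m first → 4 extensions
  placing 4:k first → 1 extensions
total linear extensions = 5

5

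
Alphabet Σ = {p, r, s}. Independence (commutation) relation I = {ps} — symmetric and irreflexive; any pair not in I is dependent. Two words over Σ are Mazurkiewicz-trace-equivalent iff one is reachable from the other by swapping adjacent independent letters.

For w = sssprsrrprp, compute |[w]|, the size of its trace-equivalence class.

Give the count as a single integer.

drop 0:s onto floor
drop 1:s onto {0:s}
drop 2:s onto {1:s}
drop 3:p onto floor
drop 4:r onto {2:s, 3:p}
drop 5:s onto {4:r}
drop 6:r onto {5:s}
drop 7:r onto {6:r}
drop 8:p onto {7:r}
drop 9:r onto {8:p}
drop 10:p onto {9:r}
ground layer = {0:s, 3:p}
drop-orders for the pieces not yet dropped (sum over which currently-grounded one goes next):
  1 to go: {10} 1
  2 to go: {9,10} 1
  3 to go: {8,9,10} 1
  4 to go: {7,8,9,10} 1
  5 to go: {6,7,8,9,10} 1
  6 to go: {5,6,7,8,9,10} 1
  7 to go: {4,5,6,7,8,9,10} 1
  8 to go: {2,4,5,6,7,8,9,10} 1  {3,4,5,6,7,8,9,10} 1
  9 to go: {1,2,4,5,6,7,8,9,10} 1  {2,3,4,5,6,7,8,9,10} 2
  if 0:s drops first: 3 orders
  if 3:p drops first: 1 orders
heap linearizations: 4

4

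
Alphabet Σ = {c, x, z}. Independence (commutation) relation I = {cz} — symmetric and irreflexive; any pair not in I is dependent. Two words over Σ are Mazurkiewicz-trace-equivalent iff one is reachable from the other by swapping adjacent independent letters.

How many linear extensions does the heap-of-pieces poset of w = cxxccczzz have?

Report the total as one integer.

20

0(c) covers ∅
1(x) covers 0:c
2(x) covers 1:x
3(c) covers 2:x
4(c) covers 3:c
5(c) covers 4:c
6(z) covers 2:x
7(z) covers 6:z
8(z) covers 7:z
floor of heap: 0:c
completions by unplaced set U, small U first (add the entries for U minus each lowest piece of U):
  |U|=1: {5}:1  {8}:1
  |U|=2: {4,5}:1  {5,8}:2  {7,8}:1
  |U|=3: {3,4,5}:1  {4,5,8}:3  {5,7,8}:3  {6,7,8}:1
  |U|=4: {3,4,5,8}:4  {4,5,7,8}:6  {5,6,7,8}:4
  |U|=5: {3,4,5,7,8}:10  {4,5,6,7,8}:10
  |U|=6: {3,4,5,6,7,8}:20
  |U|=7: {2,3,4,5,6,7,8}:20
  start at 0(c): 20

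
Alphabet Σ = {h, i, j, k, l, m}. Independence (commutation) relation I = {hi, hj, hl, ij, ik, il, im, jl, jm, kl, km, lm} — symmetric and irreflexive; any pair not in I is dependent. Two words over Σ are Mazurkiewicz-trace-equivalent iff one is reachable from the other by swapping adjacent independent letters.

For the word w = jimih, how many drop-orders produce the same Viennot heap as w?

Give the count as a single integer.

#0=j has no predecessor
#1=i has no predecessor
#2=m has no predecessor
#3=i depends on [1:i]
#4=h depends on [2:m]
sources: [0:j, 1:i, 2:m]
N(rest) = Σ N(rest − s) over sources s of rest; N(one piece) = 1:
  size 1 → [0]=1  [3]=1  [4]=1
  size 2 → [0,3]=2  [0,4]=2  [1,3]=1  [2,4]=1  [3,4]=2
  size 3 → [0,1,3]=3  [0,2,4]=3  [0,3,4]=6  [1,3,4]=3  [2,3,4]=3
  first=0(j) contributes 6
  first=1(i) contributes 12
  first=2(m) contributes 12
|[w]| = 30

30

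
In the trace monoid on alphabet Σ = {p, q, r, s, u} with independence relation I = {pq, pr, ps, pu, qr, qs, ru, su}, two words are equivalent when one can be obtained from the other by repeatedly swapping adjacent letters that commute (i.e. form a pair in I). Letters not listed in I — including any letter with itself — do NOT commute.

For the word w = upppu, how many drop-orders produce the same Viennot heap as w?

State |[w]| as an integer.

piece 0:u — minimal
piece 1:p — minimal
piece 2:p rests on {1:p}
piece 3:p rests on {2:p}
piece 4:u rests on {0:u}
minimal pieces: {0:u, 1:p}
ways to finish when only these pieces remain (= sum over removing one remaining piece with nothing left below it):
  1 left: {3}→1  {4}→1
  2 left: {0,4}→1  {2,3}→1  {3,4}→2
  3 left: {0,3,4}→3  {1,2,3}→1  {2,3,4}→3
  placing 0:u first → 4 extensions
  placing 1:p first → 6 extensions
total linear extensions = 10

10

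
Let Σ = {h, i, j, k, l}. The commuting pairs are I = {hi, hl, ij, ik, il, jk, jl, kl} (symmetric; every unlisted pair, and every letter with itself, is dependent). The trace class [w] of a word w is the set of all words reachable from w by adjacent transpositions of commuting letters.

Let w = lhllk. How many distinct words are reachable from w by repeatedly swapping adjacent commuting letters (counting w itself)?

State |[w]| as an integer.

drop 0:l onto floor
drop 1:h onto floor
drop 2:l onto {0:l}
drop 3:l onto {2:l}
drop 4:k onto {1:h}
ground layer = {0:l, 1:h}
drop-orders for the pieces not yet dropped (sum over which currently-grounded one goes next):
  1 to go: {3} 1  {4} 1
  2 to go: {1,4} 1  {2,3} 1  {3,4} 2
  3 to go: {0,2,3} 1  {1,3,4} 3  {2,3,4} 3
  if 0:l drops first: 6 orders
  if 1:h drops first: 4 orders
heap linearizations: 10

10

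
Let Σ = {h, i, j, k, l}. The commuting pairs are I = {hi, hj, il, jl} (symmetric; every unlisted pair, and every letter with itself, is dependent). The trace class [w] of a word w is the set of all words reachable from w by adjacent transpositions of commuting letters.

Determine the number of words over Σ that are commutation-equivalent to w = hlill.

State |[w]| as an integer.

0(h) covers ∅
1(l) covers 0:h
2(i) covers ∅
3(l) covers 1:l
4(l) covers 3:l
floor of heap: 0:h, 2:i
completions by unplaced set U, small U first (add the entries for U minus each lowest piece of U):
  |U|=1: {2}:1  {4}:1
  |U|=2: {2,4}:2  {3,4}:1
  |U|=3: {1,3,4}:1  {2,3,4}:3
  start at 0(h): 4
  start at 2(i): 1
sum over floor = 5

5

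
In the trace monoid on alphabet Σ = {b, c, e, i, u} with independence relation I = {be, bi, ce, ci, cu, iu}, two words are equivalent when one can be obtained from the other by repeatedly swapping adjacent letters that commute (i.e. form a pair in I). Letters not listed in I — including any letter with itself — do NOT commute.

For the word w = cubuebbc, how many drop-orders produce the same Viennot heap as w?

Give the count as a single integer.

8

#0=c has no predecessor
#1=u has no predecessor
#2=b depends on [0:c, 1:u]
#3=u depends on [2:b]
#4=e depends on [3:u]
#5=b depends on [3:u]
#6=b depends on [5:b]
#7=c depends on [6:b]
sources: [0:c, 1:u]
N(rest) = Σ N(rest − s) over sources s of rest; N(one piece) = 1:
  size 1 → [4]=1  [7]=1
  size 2 → [4,7]=2  [6,7]=1
  size 3 → [4,6,7]=3  [5,6,7]=1
  size 4 → [4,5,6,7]=4
  size 5 → [3,4,5,6,7]=4
  size 6 → [2,3,4,5,6,7]=4
  first=0(c) contributes 4
  first=1(u) contributes 4
|[w]| = 8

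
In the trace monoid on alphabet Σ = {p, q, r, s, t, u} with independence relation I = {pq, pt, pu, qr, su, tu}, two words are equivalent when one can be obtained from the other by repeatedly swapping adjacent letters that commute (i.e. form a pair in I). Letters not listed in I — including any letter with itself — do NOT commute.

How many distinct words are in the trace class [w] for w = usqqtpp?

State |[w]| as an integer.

drop 0:u onto floor
drop 1:s onto floor
drop 2:q onto {0:u, 1:s}
drop 3:q onto {2:q}
drop 4:t onto {3:q}
drop 5:p onto {1:s}
drop 6:p onto {5:p}
ground layer = {0:u, 1:s}
drop-orders for the pieces not yet dropped (sum over which currently-grounded one goes next):
  1 to go: {4} 1  {6} 1
  2 to go: {3,4} 1  {4,6} 2  {5,6} 1
  3 to go: {2,3,4} 1  {3,4,6} 3  {4,5,6} 3
  4 to go: {0,2,3,4} 1  {2,3,4,6} 4  {3,4,5,6} 6
  5 to go: {0,2,3,4,6} 5  {2,3,4,5,6} 10
  if 0:u drops first: 10 orders
  if 1:s drops first: 15 orders
heap linearizations: 25

25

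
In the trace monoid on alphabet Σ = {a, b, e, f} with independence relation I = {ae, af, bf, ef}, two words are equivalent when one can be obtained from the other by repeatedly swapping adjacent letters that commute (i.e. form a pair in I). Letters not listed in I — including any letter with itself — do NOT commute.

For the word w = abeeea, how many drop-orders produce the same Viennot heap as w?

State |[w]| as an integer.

4

piece 0:a — minimal
piece 1:b rests on {0:a}
piece 2:e rests on {1:b}
piece 3:e rests on {2:e}
piece 4:e rests on {3:e}
piece 5:a rests on {1:b}
minimal pieces: {0:a}
ways to finish when only these pieces remain (= sum over removing one remaining piece with nothing left below it):
  1 left: {4}→1  {5}→1
  2 left: {3,4}→1  {4,5}→2
  3 left: {2,3,4}→1  {3,4,5}→3
  4 left: {2,3,4,5}→4
  placing 0:a first → 4 extensions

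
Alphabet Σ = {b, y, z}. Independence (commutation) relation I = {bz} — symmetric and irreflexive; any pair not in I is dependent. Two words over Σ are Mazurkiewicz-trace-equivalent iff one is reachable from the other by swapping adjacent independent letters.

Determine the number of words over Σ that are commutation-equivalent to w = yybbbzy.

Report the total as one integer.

#0=y has no predecessor
#1=y depends on [0:y]
#2=b depends on [1:y]
#3=b depends on [2:b]
#4=b depends on [3:b]
#5=z depends on [1:y]
#6=y depends on [4:b, 5:z]
sources: [0:y]
N(rest) = Σ N(rest − s) over sources s of rest; N(one piece) = 1:
  size 1 → [6]=1
  size 2 → [4,6]=1  [5,6]=1
  size 3 → [3,4,6]=1  [4,5,6]=2
  size 4 → [2,3,4,6]=1  [3,4,5,6]=3
  size 5 → [2,3,4,5,6]=4
  first=0(y) contributes 4

4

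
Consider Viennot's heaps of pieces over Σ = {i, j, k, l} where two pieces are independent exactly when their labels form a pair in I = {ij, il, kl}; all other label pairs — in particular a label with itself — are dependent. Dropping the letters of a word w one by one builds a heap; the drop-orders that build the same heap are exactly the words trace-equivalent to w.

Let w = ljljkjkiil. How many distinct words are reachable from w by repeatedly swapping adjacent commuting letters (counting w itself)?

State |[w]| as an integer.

0(l) covers ∅
1(j) covers 0:l
2(l) covers 1:j
3(j) covers 2:l
4(k) covers 3:j
5(j) covers 4:k
6(k) covers 5:j
7(i) covers 6:k
8(i) covers 7:i
9(l) covers 5:j
floor of heap: 0:l
completions by unplaced set U, small U first (add the entries for U minus each lowest piece of U):
  |U|=1: {8}:1  {9}:1
  |U|=2: {7,8}:1  {8,9}:2
  |U|=3: {6,7,8}:1  {7,8,9}:3
  |U|=4: {6,7,8,9}:4
  |U|=5: {5,6,7,8,9}:4
  |U|=6: {4,5,6,7,8,9}:4
  |U|=7: {3,4,5,6,7,8,9}:4
  |U|=8: {2,3,4,5,6,7,8,9}:4
  start at 0(l): 4

4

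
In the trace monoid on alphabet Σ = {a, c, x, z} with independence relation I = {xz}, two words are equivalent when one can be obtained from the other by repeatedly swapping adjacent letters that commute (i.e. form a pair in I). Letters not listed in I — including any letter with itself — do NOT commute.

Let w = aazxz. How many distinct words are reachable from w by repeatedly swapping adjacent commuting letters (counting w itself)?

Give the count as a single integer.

3

drop 0:a onto floor
drop 1:a onto {0:a}
drop 2:z onto {1:a}
drop 3:x onto {1:a}
drop 4:z onto {2:z}
ground layer = {0:a}
drop-orders for the pieces not yet dropped (sum over which currently-grounded one goes next):
  1 to go: {3} 1  {4} 1
  2 to go: {2,4} 1  {3,4} 2
  3 to go: {2,3,4} 3
  if 0:a drops first: 3 orders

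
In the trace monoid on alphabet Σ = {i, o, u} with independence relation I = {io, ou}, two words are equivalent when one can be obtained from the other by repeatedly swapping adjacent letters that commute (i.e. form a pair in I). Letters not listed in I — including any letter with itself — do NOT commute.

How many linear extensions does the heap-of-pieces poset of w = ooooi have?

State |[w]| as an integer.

5

drop 0:o onto floor
drop 1:o onto {0:o}
drop 2:o onto {1:o}
drop 3:o onto {2:o}
drop 4:i onto floor
ground layer = {0:o, 4:i}
drop-orders for the pieces not yet dropped (sum over which currently-grounded one goes next):
  1 to go: {3} 1  {4} 1
  2 to go: {2,3} 1  {3,4} 2
  3 to go: {1,2,3} 1  {2,3,4} 3
  if 0:o drops first: 4 orders
  if 4:i drops first: 1 orders
heap linearizations: 5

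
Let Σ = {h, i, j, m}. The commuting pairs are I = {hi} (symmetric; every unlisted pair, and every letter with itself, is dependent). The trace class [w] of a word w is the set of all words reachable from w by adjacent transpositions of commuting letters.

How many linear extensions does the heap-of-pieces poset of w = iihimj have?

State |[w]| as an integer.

piece 0:i — minimal
piece 1:i rests on {0:i}
piece 2:h — minimal
piece 3:i rests on {1:i}
piece 4:m rests on {2:h, 3:i}
piece 5:j rests on {4:m}
minimal pieces: {0:i, 2:h}
ways to finish when only these pieces remain (= sum over removing one remaining piece with nothing left below it):
  1 left: {5}→1
  2 left: {4,5}→1
  3 left: {2,4,5}→1  {3,4,5}→1
  4 left: {1,3,4,5}→1  {2,3,4,5}→2
  placing 0:i first → 3 extensions
  placing 2:h first → 1 extensions
total linear extensions = 4

4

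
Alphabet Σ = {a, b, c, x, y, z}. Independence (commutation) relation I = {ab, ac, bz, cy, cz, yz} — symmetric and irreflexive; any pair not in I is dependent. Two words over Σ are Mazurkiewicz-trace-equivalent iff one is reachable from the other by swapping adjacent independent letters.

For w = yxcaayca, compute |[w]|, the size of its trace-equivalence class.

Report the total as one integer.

15

piece 0:y — minimal
piece 1:x rests on {0:y}
piece 2:c rests on {1:x}
piece 3:a rests on {1:x}
piece 4:a rests on {3:a}
piece 5:y rests on {4:a}
piece 6:c rests on {2:c}
piece 7:a rests on {5:y}
minimal pieces: {0:y}
ways to finish when only these pieces remain (= sum over removing one remaining piece with nothing left below it):
  1 left: {6}→1  {7}→1
  2 left: {2,6}→1  {5,7}→1  {6,7}→2
  3 left: {2,6,7}→3  {4,5,7}→1  {5,6,7}→3
  4 left: {2,5,6,7}→6  {3,4,5,7}→1  {4,5,6,7}→4
  5 left: {2,4,5,6,7}→10  {3,4,5,6,7}→5
  6 left: {2,3,4,5,6,7}→15
  placing 0:y first → 15 extensions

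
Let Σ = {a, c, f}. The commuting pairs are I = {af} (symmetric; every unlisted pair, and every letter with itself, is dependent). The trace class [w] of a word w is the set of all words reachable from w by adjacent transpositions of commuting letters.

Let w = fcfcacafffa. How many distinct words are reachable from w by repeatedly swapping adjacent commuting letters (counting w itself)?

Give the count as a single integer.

0(f) covers ∅
1(c) covers 0:f
2(f) covers 1:c
3(c) covers 2:f
4(a) covers 3:c
5(c) covers 4:a
6(a) covers 5:c
7(f) covers 5:c
8(f) covers 7:f
9(f) covers 8:f
10(a) covers 6:a
floor of heap: 0:f
completions by unplaced set U, small U first (add the entries for U minus each lowest piece of U):
  |U|=1: {9}:1  {10}:1
  |U|=2: {6,10}:1  {8,9}:1  {9,10}:2
  |U|=3: {6,9,10}:3  {7,8,9}:1  {8,9,10}:3
  |U|=4: {6,8,9,10}:6  {7,8,9,10}:4
  |U|=5: {6,7,8,9,10}:10
  |U|=6: {5,6,7,8,9,10}:10
  |U|=7: {4,5,6,7,8,9,10}:10
  |U|=8: {3,4,5,6,7,8,9,10}:10
  |U|=9: {2,3,4,5,6,7,8,9,10}:10
  start at 0(f): 10

10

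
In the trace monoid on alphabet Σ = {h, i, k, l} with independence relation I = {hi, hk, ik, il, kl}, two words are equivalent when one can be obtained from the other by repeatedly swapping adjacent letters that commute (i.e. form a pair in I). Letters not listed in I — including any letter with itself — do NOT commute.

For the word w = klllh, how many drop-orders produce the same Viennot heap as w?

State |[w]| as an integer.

#0=k has no predecessor
#1=l has no predecessor
#2=l depends on [1:l]
#3=l depends on [2:l]
#4=h depends on [3:l]
sources: [0:k, 1:l]
N(rest) = Σ N(rest − s) over sources s of rest; N(one piece) = 1:
  size 1 → [0]=1  [4]=1
  size 2 → [0,4]=2  [3,4]=1
  size 3 → [0,3,4]=3  [2,3,4]=1
  first=0(k) contributes 1
  first=1(l) contributes 4
|[w]| = 5

5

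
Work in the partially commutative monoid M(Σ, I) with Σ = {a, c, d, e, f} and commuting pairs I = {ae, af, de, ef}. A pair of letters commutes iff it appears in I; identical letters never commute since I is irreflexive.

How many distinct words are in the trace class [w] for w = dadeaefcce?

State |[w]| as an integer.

42

0(d) covers ∅
1(a) covers 0:d
2(d) covers 1:a
3(e) covers ∅
4(a) covers 2:d
5(e) covers 3:e
6(f) covers 2:d
7(c) covers 4:a, 5:e, 6:f
8(c) covers 7:c
9(e) covers 8:c
floor of heap: 0:d, 3:e
completions by unplaced set U, small U first (add the entries for U minus each lowest piece of U):
  |U|=1: {9}:1
  |U|=2: {8,9}:1
  |U|=3: {7,8,9}:1
  |U|=4: {4,7,8,9}:1  {5,7,8,9}:1  {6,7,8,9}:1
  |U|=5: {3,5,7,8,9}:1  {4,5,7,8,9}:2  {4,6,7,8,9}:2  {5,6,7,8,9}:2
  |U|=6: {2,4,6,7,8,9}:2  {3,4,5,7,8,9}:3  {3,5,6,7,8,9}:3  {4,5,6,7,8,9}:6
  |U|=7: {1,2,4,6,7,8,9}:2  {2,4,5,6,7,8,9}:8  {3,4,5,6,7,8,9}:12
  |U|=8: {0,1,2,4,6,7,8,9}:2  {1,2,4,5,6,7,8,9}:10  {2,3,4,5,6,7,8,9}:20
  start at 0(d): 30
  start at 3(e): 12
sum over floor = 42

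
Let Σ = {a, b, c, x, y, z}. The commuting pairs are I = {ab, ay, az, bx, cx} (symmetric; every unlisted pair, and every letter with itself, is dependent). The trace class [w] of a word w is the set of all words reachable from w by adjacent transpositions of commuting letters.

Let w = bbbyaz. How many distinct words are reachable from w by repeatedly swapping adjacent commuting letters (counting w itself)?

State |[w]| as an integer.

0(b) covers ∅
1(b) covers 0:b
2(b) covers 1:b
3(y) covers 2:b
4(a) covers ∅
5(z) covers 3:y
floor of heap: 0:b, 4:a
completions by unplaced set U, small U first (add the entries for U minus each lowest piece of U):
  |U|=1: {4}:1  {5}:1
  |U|=2: {3,5}:1  {4,5}:2
  |U|=3: {2,3,5}:1  {3,4,5}:3
  |U|=4: {1,2,3,5}:1  {2,3,4,5}:4
  start at 0(b): 5
  start at 4(a): 1
sum over floor = 6

6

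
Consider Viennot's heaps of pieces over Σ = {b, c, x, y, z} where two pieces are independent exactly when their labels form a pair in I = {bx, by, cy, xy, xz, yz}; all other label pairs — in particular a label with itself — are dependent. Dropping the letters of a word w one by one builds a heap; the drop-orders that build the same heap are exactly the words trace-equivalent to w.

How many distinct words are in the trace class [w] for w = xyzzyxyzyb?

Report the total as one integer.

3150

piece 0:x — minimal
piece 1:y — minimal
piece 2:z — minimal
piece 3:z rests on {2:z}
piece 4:y rests on {1:y}
piece 5:x rests on {0:x}
piece 6:y rests on {4:y}
piece 7:z rests on {3:z}
piece 8:y rests on {6:y}
piece 9:b rests on {7:z}
minimal pieces: {0:x, 1:y, 2:z}
ways to finish when only these pieces remain (= sum over removing one remaining piece with nothing left below it):
  1 left: {5}→1  {8}→1  {9}→1
  2 left: {0,5}→1  {5,8}→2  {5,9}→2  {6,8}→1  {7,9}→1  {8,9}→2
  3 left: {0,5,8}→3  {0,5,9}→3  {3,7,9}→1  {4,6,8}→1  {5,6,8}→3  {5,7,9}→3  {5,8,9}→6  {6,8,9}→3  {7,8,9}→3
  4 left: {0,5,6,8}→6  {0,5,7,9}→6  {0,5,8,9}→12  {1,4,6,8}→1  {2,3,7,9}→1  {3,5,7,9}→4  {3,7,8,9}→4  {4,5,6,8}→4  {4,6,8,9}→4  {5,6,8,9}→12  {5,7,8,9}→12  {6,7,8,9}→6
  5 left: {0,3,5,7,9}→10  {0,4,5,6,8}→10  {0,5,6,8,9}→30  {0,5,7,8,9}→30  {1,4,5,6,8}→5  {1,4,6,8,9}→5  {2,3,5,7,9}→5  {2,3,7,8,9}→5  {3,5,7,8,9}→20  {3,6,7,8,9}→10  {4,5,6,8,9}→20  {4,6,7,8,9}→10  {5,6,7,8,9}→30
  6 left: {0,1,4,5,6,8}→15  {0,2,3,5,7,9}→15  {0,3,5,7,8,9}→60  {0,4,5,6,8,9}→60  {0,5,6,7,8,9}→90  {1,4,5,6,8,9}→30  {1,4,6,7,8,9}→15  {2,3,5,7,8,9}→30  {2,3,6,7,8,9}→15  {3,4,6,7,8,9}→20  {3,5,6,7,8,9}→60  {4,5,6,7,8,9}→60
  7 left: {0,1,4,5,6,8,9}→105  {0,2,3,5,7,8,9}→105  {0,3,5,6,7,8,9}→210  {0,4,5,6,7,8,9}→210  {1,3,4,6,7,8,9}→35  {1,4,5,6,7,8,9}→105  {2,3,4,6,7,8,9}→35  {2,3,5,6,7,8,9}→105  {3,4,5,6,7,8,9}→140
  8 left: {0,1,4,5,6,7,8,9}→420  {0,2,3,5,6,7,8,9}→420  {0,3,4,5,6,7,8,9}→560  {1,2,3,4,6,7,8,9}→70  {1,3,4,5,6,7,8,9}→280  {2,3,4,5,6,7,8,9}→280
  placing 0:x first → 630 extensions
  placing 1:y first → 1260 extensions
  placing 2:z first → 1260 extensions
total linear extensions = 3150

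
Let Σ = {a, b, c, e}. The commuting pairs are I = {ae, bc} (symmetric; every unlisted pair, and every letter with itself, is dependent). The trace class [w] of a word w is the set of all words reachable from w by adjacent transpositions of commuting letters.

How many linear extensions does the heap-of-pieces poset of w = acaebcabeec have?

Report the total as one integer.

0(a) covers ∅
1(c) covers 0:a
2(a) covers 1:c
3(e) covers 1:c
4(b) covers 2:a, 3:e
5(c) covers 2:a, 3:e
6(a) covers 4:b, 5:c
7(b) covers 6:a
8(e) covers 7:b
9(e) covers 8:e
10(c) covers 9:e
floor of heap: 0:a
completions by unplaced set U, small U first (add the entries for U minus each lowest piece of U):
  |U|=1: {10}:1
  |U|=2: {9,10}:1
  |U|=3: {8,9,10}:1
  |U|=4: {7,8,9,10}:1
  |U|=5: {6,7,8,9,10}:1
  |U|=6: {4,6,7,8,9,10}:1  {5,6,7,8,9,10}:1
  |U|=7: {4,5,6,7,8,9,10}:2
  |U|=8: {2,4,5,6,7,8,9,10}:2  {3,4,5,6,7,8,9,10}:2
  |U|=9: {2,3,4,5,6,7,8,9,10}:4
  start at 0(a): 4

4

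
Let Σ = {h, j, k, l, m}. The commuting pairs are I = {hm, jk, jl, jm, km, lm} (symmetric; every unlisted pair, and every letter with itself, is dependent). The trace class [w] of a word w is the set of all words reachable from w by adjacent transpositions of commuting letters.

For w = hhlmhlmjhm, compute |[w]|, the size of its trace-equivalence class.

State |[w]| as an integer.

piece 0:h — minimal
piece 1:h rests on {0:h}
piece 2:l rests on {1:h}
piece 3:m — minimal
piece 4:h rests on {2:l}
piece 5:l rests on {4:h}
piece 6:m rests on {3:m}
piece 7:j rests on {4:h}
piece 8:h rests on {5:l, 7:j}
piece 9:m rests on {6:m}
minimal pieces: {0:h, 3:m}
ways to finish when only these pieces remain (= sum over removing one remaining piece with nothing left below it):
  1 left: {8}→1  {9}→1
  2 left: {5,8}→1  {6,9}→1  {7,8}→1  {8,9}→2
  3 left: {3,6,9}→1  {5,7,8}→2  {5,8,9}→3  {6,8,9}→3  {7,8,9}→3
  4 left: {3,6,8,9}→4  {4,5,7,8}→2  {5,6,8,9}→6  {5,7,8,9}→8  {6,7,8,9}→6
  5 left: {2,4,5,7,8}→2  {3,5,6,8,9}→10  {3,6,7,8,9}→10  {4,5,7,8,9}→10  {5,6,7,8,9}→20
  6 left: {1,2,4,5,7,8}→2  {2,4,5,7,8,9}→12  {3,5,6,7,8,9}→40  {4,5,6,7,8,9}→30
  7 left: {0,1,2,4,5,7,8}→2  {1,2,4,5,7,8,9}→14  {2,4,5,6,7,8,9}→42  {3,4,5,6,7,8,9}→70
  8 left: {0,1,2,4,5,7,8,9}→16  {1,2,4,5,6,7,8,9}→56  {2,3,4,5,6,7,8,9}→112
  placing 0:h first → 168 extensions
  placing 3:m first → 72 extensions
total linear extensions = 240

240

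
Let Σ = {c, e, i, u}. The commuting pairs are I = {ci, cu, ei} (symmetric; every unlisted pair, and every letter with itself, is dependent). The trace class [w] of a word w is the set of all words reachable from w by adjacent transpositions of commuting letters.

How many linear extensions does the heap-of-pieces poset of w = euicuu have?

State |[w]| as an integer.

piece 0:e — minimal
piece 1:u rests on {0:e}
piece 2:i rests on {1:u}
piece 3:c rests on {0:e}
piece 4:u rests on {2:i}
piece 5:u rests on {4:u}
minimal pieces: {0:e}
ways to finish when only these pieces remain (= sum over removing one remaining piece with nothing left below it):
  1 left: {3}→1  {5}→1
  2 left: {3,5}→2  {4,5}→1
  3 left: {2,4,5}→1  {3,4,5}→3
  4 left: {1,2,4,5}→1  {2,3,4,5}→4
  placing 0:e first → 5 extensions

5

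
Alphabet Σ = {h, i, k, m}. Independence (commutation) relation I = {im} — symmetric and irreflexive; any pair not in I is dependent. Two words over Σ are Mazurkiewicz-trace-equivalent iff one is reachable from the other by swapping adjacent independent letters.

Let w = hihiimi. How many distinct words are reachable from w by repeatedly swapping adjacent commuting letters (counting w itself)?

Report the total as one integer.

4

drop 0:h onto floor
drop 1:i onto {0:h}
drop 2:h onto {1:i}
drop 3:i onto {2:h}
drop 4:i onto {3:i}
drop 5:m onto {2:h}
drop 6:i onto {4:i}
ground layer = {0:h}
drop-orders for the pieces not yet dropped (sum over which currently-grounded one goes next):
  1 to go: {5} 1  {6} 1
  2 to go: {4,6} 1  {5,6} 2
  3 to go: {3,4,6} 1  {4,5,6} 3
  4 to go: {3,4,5,6} 4
  5 to go: {2,3,4,5,6} 4
  if 0:h drops first: 4 orders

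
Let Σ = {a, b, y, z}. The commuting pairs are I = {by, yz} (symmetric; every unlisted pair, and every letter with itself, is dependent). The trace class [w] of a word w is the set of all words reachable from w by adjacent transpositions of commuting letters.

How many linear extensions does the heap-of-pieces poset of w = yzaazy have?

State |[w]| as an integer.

piece 0:y — minimal
piece 1:z — minimal
piece 2:a rests on {0:y, 1:z}
piece 3:a rests on {2:a}
piece 4:z rests on {3:a}
piece 5:y rests on {3:a}
minimal pieces: {0:y, 1:z}
ways to finish when only these pieces remain (= sum over removing one remaining piece with nothing left below it):
  1 left: {4}→1  {5}→1
  2 left: {4,5}→2
  3 left: {3,4,5}→2
  4 left: {2,3,4,5}→2
  placing 0:y first → 2 extensions
  placing 1:z first → 2 extensions
total linear extensions = 4

4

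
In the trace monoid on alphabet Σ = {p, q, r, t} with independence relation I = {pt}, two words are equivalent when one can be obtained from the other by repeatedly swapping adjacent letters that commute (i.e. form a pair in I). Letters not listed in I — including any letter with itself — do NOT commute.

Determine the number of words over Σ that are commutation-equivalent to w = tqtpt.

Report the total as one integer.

drop 0:t onto floor
drop 1:q onto {0:t}
drop 2:t onto {1:q}
drop 3:p onto {1:q}
drop 4:t onto {2:t}
ground layer = {0:t}
drop-orders for the pieces not yet dropped (sum over which currently-grounded one goes next):
  1 to go: {3} 1  {4} 1
  2 to go: {2,4} 1  {3,4} 2
  3 to go: {2,3,4} 3
  if 0:t drops first: 3 orders

3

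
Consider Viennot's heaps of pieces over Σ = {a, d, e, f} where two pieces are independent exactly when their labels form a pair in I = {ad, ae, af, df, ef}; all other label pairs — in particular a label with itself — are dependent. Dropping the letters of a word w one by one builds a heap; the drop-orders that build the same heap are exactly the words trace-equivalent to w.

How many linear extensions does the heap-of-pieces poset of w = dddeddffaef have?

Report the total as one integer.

0(d) covers ∅
1(d) covers 0:d
2(d) covers 1:d
3(e) covers 2:d
4(d) covers 3:e
5(d) covers 4:d
6(f) covers ∅
7(f) covers 6:f
8(a) covers ∅
9(e) covers 5:d
10(f) covers 7:f
floor of heap: 0:d, 6:f, 8:a
completions by unplaced set U, small U first (add the entries for U minus each lowest piece of U):
  |U|=1: {8}:1  {9}:1  {10}:1
  |U|=2: {5,9}:1  {7,10}:1  {8,9}:2  {8,10}:2  {9,10}:2
  |U|=3: {4,5,9}:1  {5,8,9}:3  {5,9,10}:3  {6,7,10}:1  {7,8,10}:3  {7,9,10}:3  {8,9,10}:6
  |U|=4: {3,4,5,9}:1  {4,5,8,9}:4  {4,5,9,10}:4  {5,7,9,10}:6  {5,8,9,10}:12  {6,7,8,10}:4  {6,7,9,10}:4  {7,8,9,10}:12
  |U|=5: {2,3,4,5,9}:1  {3,4,5,8,9}:5  {3,4,5,9,10}:5  {4,5,7,9,10}:10  {4,5,8,9,10}:20  {5,6,7,9,10}:10  {5,7,8,9,10}:30  {6,7,8,9,10}:20
  |U|=6: {1,2,3,4,5,9}:1  {2,3,4,5,8,9}:6  {2,3,4,5,9,10}:6  {3,4,5,7,9,10}:15  {3,4,5,8,9,10}:30  {4,5,6,7,9,10}:20  {4,5,7,8,9,10}:60  {5,6,7,8,9,10}:60
  |U|=7: {0,1,2,3,4,5,9}:1  {1,2,3,4,5,8,9}:7  {1,2,3,4,5,9,10}:7  {2,3,4,5,7,9,10}:21  {2,3,4,5,8,9,10}:42  {3,4,5,6,7,9,10}:35  {3,4,5,7,8,9,10}:105  {4,5,6,7,8,9,10}:140
  |U|=8: {0,1,2,3,4,5,8,9}:8  {0,1,2,3,4,5,9,10}:8  {1,2,3,4,5,7,9,10}:28  {1,2,3,4,5,8,9,10}:56  {2,3,4,5,6,7,9,10}:56  {2,3,4,5,7,8,9,10}:168  {3,4,5,6,7,8,9,10}:280
  |U|=9: {0,1,2,3,4,5,7,9,10}:36  {0,1,2,3,4,5,8,9,10}:72  {1,2,3,4,5,6,7,9,10}:84  {1,2,3,4,5,7,8,9,10}:252  {2,3,4,5,6,7,8,9,10}:504
  start at 0(d): 840
  start at 6(f): 360
  start at 8(a): 120
sum over floor = 1320

1320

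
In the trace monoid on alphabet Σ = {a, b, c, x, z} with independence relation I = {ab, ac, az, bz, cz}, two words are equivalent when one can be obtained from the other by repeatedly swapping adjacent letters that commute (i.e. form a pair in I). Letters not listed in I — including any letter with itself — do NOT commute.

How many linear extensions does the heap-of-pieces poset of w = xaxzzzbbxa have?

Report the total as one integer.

0(x) covers ∅
1(a) covers 0:x
2(x) covers 1:a
3(z) covers 2:x
4(z) covers 3:z
5(z) covers 4:z
6(b) covers 2:x
7(b) covers 6:b
8(x) covers 5:z, 7:b
9(a) covers 8:x
floor of heap: 0:x
completions by unplaced set U, small U first (add the entries for U minus each lowest piece of U):
  |U|=1: {9}:1
  |U|=2: {8,9}:1
  |U|=3: {5,8,9}:1  {7,8,9}:1
  |U|=4: {4,5,8,9}:1  {5,7,8,9}:2  {6,7,8,9}:1
  |U|=5: {3,4,5,8,9}:1  {4,5,7,8,9}:3  {5,6,7,8,9}:3
  |U|=6: {3,4,5,7,8,9}:4  {4,5,6,7,8,9}:6
  |U|=7: {3,4,5,6,7,8,9}:10
  |U|=8: {2,3,4,5,6,7,8,9}:10
  start at 0(x): 10

10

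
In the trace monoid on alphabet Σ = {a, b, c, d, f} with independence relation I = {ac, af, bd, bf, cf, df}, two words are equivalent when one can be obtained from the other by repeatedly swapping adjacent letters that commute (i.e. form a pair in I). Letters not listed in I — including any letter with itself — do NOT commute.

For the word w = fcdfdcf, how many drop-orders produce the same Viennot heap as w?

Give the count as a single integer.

35

0(f) covers ∅
1(c) covers ∅
2(d) covers 1:c
3(f) covers 0:f
4(d) covers 2:d
5(c) covers 4:d
6(f) covers 3:f
floor of heap: 0:f, 1:c
completions by unplaced set U, small U first (add the entries for U minus each lowest piece of U):
  |U|=1: {5}:1  {6}:1
  |U|=2: {3,6}:1  {4,5}:1  {5,6}:2
  |U|=3: {0,3,6}:1  {2,4,5}:1  {3,5,6}:3  {4,5,6}:3
  |U|=4: {0,3,5,6}:4  {1,2,4,5}:1  {2,4,5,6}:4  {3,4,5,6}:6
  |U|=5: {0,3,4,5,6}:10  {1,2,4,5,6}:5  {2,3,4,5,6}:10
  start at 0(f): 15
  start at 1(c): 20
sum over floor = 35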